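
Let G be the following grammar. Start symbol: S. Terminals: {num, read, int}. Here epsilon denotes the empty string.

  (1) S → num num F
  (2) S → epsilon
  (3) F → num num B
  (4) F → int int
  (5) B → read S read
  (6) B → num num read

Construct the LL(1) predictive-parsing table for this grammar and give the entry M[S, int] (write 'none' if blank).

FIRST(S): from S→num num F we get {num}; from S→epsilon we get {epsilon}. So FIRST(S) = {epsilon, num}.
FIRST(F): from F→num num B we get {num}; from F→int int we get {int}. So FIRST(F) = {int, num}.
FIRST(B): from B→read S read we get {read}; from B→num num read we get {num}. So FIRST(B) = {num, read}.
FOLLOW(S) includes $ since S is the start symbol.
FOLLOW(S): in B→read S read, S is followed by read with FIRST {read}. Thus FOLLOW(S) = {$, read}.
For S → num num F: FIRST(num num F) = {num}, so it goes in M[S, t] for t ∈ {num}.
For S → epsilon: FIRST(epsilon) = {epsilon}, so it goes in M[S, t] for t ∈ {}; since epsilon ∈ FIRST, also for every t ∈ FOLLOW(S) = {$, read}.
None of these place a production in M[S, int].

none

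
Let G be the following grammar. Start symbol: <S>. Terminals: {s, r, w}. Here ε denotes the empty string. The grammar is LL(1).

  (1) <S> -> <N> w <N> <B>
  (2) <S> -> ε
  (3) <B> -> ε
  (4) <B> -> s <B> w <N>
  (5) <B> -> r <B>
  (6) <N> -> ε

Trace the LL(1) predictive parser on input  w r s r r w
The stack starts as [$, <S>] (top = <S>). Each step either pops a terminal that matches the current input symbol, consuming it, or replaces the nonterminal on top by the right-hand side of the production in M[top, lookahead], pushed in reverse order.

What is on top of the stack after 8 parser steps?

<B>

step 1: stack=$ <S>  input=w r s r r w $  — expand <S> -> <N> w <N> <B>
step 2: stack=$ <B> <N> w <N>  input=w r s r r w $  — expand <N> -> ε
step 3: stack=$ <B> <N> w  input=w r s r r w $  — match w
step 4: stack=$ <B> <N>  input=r s r r w $  — expand <N> -> ε
step 5: stack=$ <B>  input=r s r r w $  — expand <B> -> r <B>
step 6: stack=$ <B> r  input=r s r r w $  — match r
step 7: stack=$ <B>  input=s r r w $  — expand <B> -> s <B> w <N>
step 8: stack=$ <N> w <B> s  input=s r r w $  — match s
Stack after step 8: $ <N> w <B> (top = <B>).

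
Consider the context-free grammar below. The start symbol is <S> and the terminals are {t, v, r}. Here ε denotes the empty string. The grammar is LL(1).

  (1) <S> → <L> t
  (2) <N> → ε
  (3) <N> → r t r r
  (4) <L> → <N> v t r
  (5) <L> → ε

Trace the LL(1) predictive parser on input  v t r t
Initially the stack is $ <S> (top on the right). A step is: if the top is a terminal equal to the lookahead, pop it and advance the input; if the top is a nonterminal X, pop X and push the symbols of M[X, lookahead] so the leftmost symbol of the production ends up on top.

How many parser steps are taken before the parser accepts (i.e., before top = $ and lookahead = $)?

7

     Stack          Input      Action
  1  $ <S>          v t r t $  expand <S> → <L> t
  2  $ t <L>        v t r t $  expand <L> → <N> v t r
  3  $ t r t v <N>  v t r t $  expand <N> → ε
  4  $ t r t v      v t r t $  match v
  5  $ t r t        t r t $    match t
  6  $ t r          r t $      match r
  7  $ t            t $        match t
Accept reached after 7 steps.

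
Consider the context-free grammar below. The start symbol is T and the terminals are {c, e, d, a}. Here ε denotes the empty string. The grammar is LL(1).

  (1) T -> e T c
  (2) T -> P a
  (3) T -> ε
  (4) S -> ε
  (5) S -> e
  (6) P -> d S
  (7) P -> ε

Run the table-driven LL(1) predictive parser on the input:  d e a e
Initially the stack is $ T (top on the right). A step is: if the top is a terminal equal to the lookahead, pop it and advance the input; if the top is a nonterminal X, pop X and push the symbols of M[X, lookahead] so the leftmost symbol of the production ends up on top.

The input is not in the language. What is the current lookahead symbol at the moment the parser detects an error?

     Stack    Input      Action
  1  $ T      d e a e $  expand T -> P a
  2  $ a P    d e a e $  expand P -> d S
  3  $ a S d  d e a e $  match d
  4  $ a S    e a e $    expand S -> e
  5  $ a e    e a e $    match e
  6  $ a      a e $      match a
  7  $        e $        error: stack empty but input remains

e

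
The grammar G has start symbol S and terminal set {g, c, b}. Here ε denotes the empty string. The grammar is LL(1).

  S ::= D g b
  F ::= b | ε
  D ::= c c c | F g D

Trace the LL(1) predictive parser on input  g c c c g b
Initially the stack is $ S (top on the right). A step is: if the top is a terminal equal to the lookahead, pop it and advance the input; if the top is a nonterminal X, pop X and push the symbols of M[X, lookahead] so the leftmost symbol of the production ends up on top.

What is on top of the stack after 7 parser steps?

c

     Stack        Input          Action
  1  $ S          g c c c g b $  expand S ::= D g b
  2  $ b g D      g c c c g b $  expand D ::= F g D
  3  $ b g D g F  g c c c g b $  expand F ::= ε
  4  $ b g D g    g c c c g b $  match g
  5  $ b g D      c c c g b $    expand D ::= c c c
  6  $ b g c c c  c c c g b $    match c
  7  $ b g c c    c c g b $      match c
Stack after step 7: $ b g c (top = c).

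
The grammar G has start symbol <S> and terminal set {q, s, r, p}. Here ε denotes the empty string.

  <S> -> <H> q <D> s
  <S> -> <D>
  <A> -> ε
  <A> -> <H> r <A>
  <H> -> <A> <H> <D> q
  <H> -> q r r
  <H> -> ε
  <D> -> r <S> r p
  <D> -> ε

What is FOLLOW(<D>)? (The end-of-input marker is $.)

FIRST(<D>) = {ε, r}
FIRST(<S>) = {ε, q, r}  (via <H> q <D> s, <D>)
FIRST(<A>) = {ε, q, r}  (via <H> r <A>)
FIRST(<H>) = {ε, q, r}  (via <A> <H> <D> q)
FOLLOW(<S>) includes $ since <S> is the start symbol.
FOLLOW(<S>): in <D>->r <S> r p, <S> is followed by r p with FIRST {r}. Thus FOLLOW(<S>) = {$, r}.
FOLLOW(<A>): in <A>-><H> r <A>, the suffix after <A> is empty (adds nothing new); in <H>-><A> <H> <D> q, <A> is followed by <H> <D> q with FIRST {q, r}. Thus FOLLOW(<A>) = {q, r}.
FOLLOW(<H>): in <S>-><H> q <D> s, <H> is followed by q <D> s with FIRST {q}; in <A>-><H> r <A>, <H> is followed by r <A> with FIRST {r}; in <H>-><A> <H> <D> q, <H> is followed by <D> q with FIRST {q, r}. Thus FOLLOW(<H>) = {q, r}.
FOLLOW(<D>): in <S>-><H> q <D> s, <D> is followed by s with FIRST {s}; in <S>-><D>, the suffix after <D> is empty, so FOLLOW(<D>) ⊇ FOLLOW(<S>) = {$, r}; in <H>-><A> <H> <D> q, <D> is followed by q with FIRST {q}. Thus FOLLOW(<D>) = {$, q, r, s}.

{$, q, r, s}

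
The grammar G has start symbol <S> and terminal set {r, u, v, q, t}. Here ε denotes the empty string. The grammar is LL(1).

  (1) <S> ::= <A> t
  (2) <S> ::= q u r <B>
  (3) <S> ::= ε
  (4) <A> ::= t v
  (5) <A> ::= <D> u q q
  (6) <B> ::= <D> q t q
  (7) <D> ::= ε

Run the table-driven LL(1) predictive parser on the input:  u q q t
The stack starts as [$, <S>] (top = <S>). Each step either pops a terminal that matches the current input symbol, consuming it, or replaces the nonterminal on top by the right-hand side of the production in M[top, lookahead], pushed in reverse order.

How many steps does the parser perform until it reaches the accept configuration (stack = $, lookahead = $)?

7

step 1: stack=$ <S>  input=u q q t $  — expand <S> ::= <A> t
step 2: stack=$ t <A>  input=u q q t $  — expand <A> ::= <D> u q q
step 3: stack=$ t q q u <D>  input=u q q t $  — expand <D> ::= ε
step 4: stack=$ t q q u  input=u q q t $  — match u
step 5: stack=$ t q q  input=q q t $  — match q
step 6: stack=$ t q  input=q t $  — match q
step 7: stack=$ t  input=t $  — match t
Accept reached after 7 steps.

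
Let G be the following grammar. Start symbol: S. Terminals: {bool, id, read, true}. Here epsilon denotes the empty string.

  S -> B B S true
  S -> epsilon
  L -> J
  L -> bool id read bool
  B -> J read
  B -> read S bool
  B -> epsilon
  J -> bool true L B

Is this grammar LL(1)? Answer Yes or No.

FIRST(S) = {epsilon, bool, read, true}
FIRST(L) = {bool}
FIRST(B) = {epsilon, bool, read}
FIRST(J) = {bool}
FOLLOW(S) = {$, bool, true}
FOLLOW(L) = {bool, read}
FOLLOW(B) = {bool, read, true}
FOLLOW(J) = {bool, read}
Cell M[B, bool] receives both B -> J read and B -> epsilon — the grammar is not LL(1).

No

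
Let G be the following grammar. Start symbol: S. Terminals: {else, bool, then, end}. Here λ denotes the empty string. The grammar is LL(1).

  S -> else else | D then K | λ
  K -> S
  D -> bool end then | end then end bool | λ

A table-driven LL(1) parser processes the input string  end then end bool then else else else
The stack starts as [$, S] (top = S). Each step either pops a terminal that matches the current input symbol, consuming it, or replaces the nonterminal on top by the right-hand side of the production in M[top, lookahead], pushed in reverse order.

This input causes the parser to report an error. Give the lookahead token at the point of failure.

      Stack                       Input                                    Action
   1  $ S                         end then end bool then else else else $  expand S -> D then K
   2  $ K then D                  end then end bool then else else else $  expand D -> end then end bool
   3  $ K then bool end then end  end then end bool then else else else $  match end
   4  $ K then bool end then      then end bool then else else else $      match then
   5  $ K then bool end           end bool then else else else $           match end
   6  $ K then bool               bool then else else else $               match bool
   7  $ K then                    then else else else $                    match then
   8  $ K                         else else else $                         expand K -> S
   9  $ S                         else else else $                         expand S -> else else
  10  $ else else                 else else else $                         match else
  11  $ else                      else else $                              match else
  12  $                           else $                                   error: stack empty but input remains

else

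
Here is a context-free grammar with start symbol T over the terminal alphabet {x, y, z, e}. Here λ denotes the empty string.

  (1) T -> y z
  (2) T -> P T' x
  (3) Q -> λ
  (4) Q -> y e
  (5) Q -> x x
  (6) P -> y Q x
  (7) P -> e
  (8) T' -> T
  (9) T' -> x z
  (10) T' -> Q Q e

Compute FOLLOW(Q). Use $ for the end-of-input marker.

{e, x, y}

FIRST(Q): from Q->λ we get {λ}; from Q->y e we get {y}; from Q->x x we get {x}. So FIRST(Q) = {λ, x, y}.
FIRST(P): from P->y Q x we get {y}; from P->e we get {e}. So FIRST(P) = {e, y}.
FIRST(T): from T->y z we get {y}; from T->P T' x we get {e, y}. So FIRST(T) = {e, y}.
FIRST(T'): from T'->T we get {e, y}; from T'->x z we get {x}; from T'->Q Q e we get {e, x, y}. So FIRST(T') = {e, x, y}.
FOLLOW(T) includes $ since T is the start symbol.
FOLLOW(Q): in P->y Q x, Q is followed by x with FIRST {x}; in T'->Q Q e (occurrence 1), Q is followed by Q e with FIRST {e, x, y}; in T'->Q Q e (occurrence 2), Q is followed by e with FIRST {e}. Thus FOLLOW(Q) = {e, x, y}.
FOLLOW(P): in T->P T' x, P is followed by T' x with FIRST {e, x, y}. Thus FOLLOW(P) = {e, x, y}.
FOLLOW(T'): in T->P T' x, T' is followed by x with FIRST {x}. Thus FOLLOW(T') = {x}.
FOLLOW(T): in T'->T, the suffix after T is empty, so FOLLOW(T) ⊇ FOLLOW(T') = {x}. Thus FOLLOW(T) = {$, x}.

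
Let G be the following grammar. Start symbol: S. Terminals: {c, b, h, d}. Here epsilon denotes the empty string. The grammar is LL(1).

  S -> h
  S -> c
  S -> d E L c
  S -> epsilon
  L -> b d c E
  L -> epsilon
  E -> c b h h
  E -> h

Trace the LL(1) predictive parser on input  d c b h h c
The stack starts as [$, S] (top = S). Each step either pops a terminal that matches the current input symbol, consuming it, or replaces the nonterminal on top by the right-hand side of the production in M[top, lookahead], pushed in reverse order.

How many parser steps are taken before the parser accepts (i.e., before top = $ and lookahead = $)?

     Stack          Input          Action
  1  $ S            d c b h h c $  expand S -> d E L c
  2  $ c L E d      d c b h h c $  match d
  3  $ c L E        c b h h c $    expand E -> c b h h
  4  $ c L h h b c  c b h h c $    match c
  5  $ c L h h b    b h h c $      match b
  6  $ c L h h      h h c $        match h
  7  $ c L h        h c $          match h
  8  $ c L          c $            expand L -> epsilon
  9  $ c            c $            match c
Accept reached after 9 steps.

9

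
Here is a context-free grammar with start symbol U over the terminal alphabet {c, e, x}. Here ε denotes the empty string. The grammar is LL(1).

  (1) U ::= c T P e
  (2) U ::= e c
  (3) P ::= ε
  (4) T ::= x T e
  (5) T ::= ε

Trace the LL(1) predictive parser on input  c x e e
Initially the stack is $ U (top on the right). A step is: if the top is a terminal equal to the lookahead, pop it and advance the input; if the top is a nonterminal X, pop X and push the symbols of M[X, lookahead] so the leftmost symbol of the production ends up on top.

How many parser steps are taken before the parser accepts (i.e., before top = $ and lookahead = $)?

8

     Stack        Input      Action
  1  $ U          c x e e $  expand U ::= c T P e
  2  $ e P T c    c x e e $  match c
  3  $ e P T      x e e $    expand T ::= x T e
  4  $ e P e T x  x e e $    match x
  5  $ e P e T    e e $      expand T ::= ε
  6  $ e P e      e e $      match e
  7  $ e P        e $        expand P ::= ε
  8  $ e          e $        match e
Accept reached after 8 steps.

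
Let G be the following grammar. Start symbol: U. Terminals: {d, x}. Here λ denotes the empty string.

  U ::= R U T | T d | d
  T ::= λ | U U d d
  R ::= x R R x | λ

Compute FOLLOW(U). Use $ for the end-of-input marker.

{$, d, x}

FIRST(R) = {λ, x}
FIRST(U) = {d, x}  (via R U T, T d)
FIRST(T) = {λ, d, x}  (via U U d d)
FOLLOW(U) includes $ since U is the start symbol.
FOLLOW(U): in U::=R U T, U is followed by T with FIRST {λ, d, x}; in U::=R U T, the suffix after U is nullable (adds nothing new); in T::=U U d d (occurrence 1), U is followed by U d d with FIRST {d, x}; in T::=U U d d (occurrence 2), U is followed by d d with FIRST {d}. Thus FOLLOW(U) = {$, d, x}.
FOLLOW(T): in U::=R U T, the suffix after T is empty, so FOLLOW(T) ⊇ FOLLOW(U) = {$, d, x}; in U::=T d, T is followed by d with FIRST {d}. Thus FOLLOW(T) = {$, d, x}.
FOLLOW(R): in U::=R U T, R is followed by U T with FIRST {d, x}; in R::=x R R x (occurrence 1), R is followed by R x with FIRST {x}; in R::=x R R x (occurrence 2), R is followed by x with FIRST {x}. Thus FOLLOW(R) = {d, x}.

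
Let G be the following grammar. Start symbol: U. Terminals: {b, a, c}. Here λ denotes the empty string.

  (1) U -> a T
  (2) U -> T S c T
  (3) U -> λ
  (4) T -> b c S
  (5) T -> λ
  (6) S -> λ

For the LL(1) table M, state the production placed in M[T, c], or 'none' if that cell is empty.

T -> λ

FIRST(T): from T->b c S we get {b}; from T->λ we get {λ}. So FIRST(T) = {λ, b}.
FIRST(S): from S->λ we get {λ}. So FIRST(S) = {λ}.
FIRST(U): from U->a T we get {a}; from U->T S c T we get {b, c}; from U->λ we get {λ}. So FIRST(U) = {λ, a, b, c}.
FOLLOW(U) includes $ since U is the start symbol.
FOLLOW(U): U appears on no right-hand side. Thus FOLLOW(U) = {$}.
FOLLOW(T): in U->a T, the suffix after T is empty, so FOLLOW(T) ⊇ FOLLOW(U) = {$}; in U->T S c T (occurrence 1), T is followed by S c T with FIRST {c}; in U->T S c T (occurrence 2), the suffix after T is empty, so FOLLOW(T) ⊇ FOLLOW(U) = {$}. Thus FOLLOW(T) = {$, c}.
For T -> b c S: FIRST(b c S) = {b}, so it goes in M[T, t] for t ∈ {b}.
For T -> λ: FIRST(λ) = {λ}, so it goes in M[T, t] for t ∈ {}; since λ ∈ FIRST, also for every t ∈ FOLLOW(T) = {$, c}.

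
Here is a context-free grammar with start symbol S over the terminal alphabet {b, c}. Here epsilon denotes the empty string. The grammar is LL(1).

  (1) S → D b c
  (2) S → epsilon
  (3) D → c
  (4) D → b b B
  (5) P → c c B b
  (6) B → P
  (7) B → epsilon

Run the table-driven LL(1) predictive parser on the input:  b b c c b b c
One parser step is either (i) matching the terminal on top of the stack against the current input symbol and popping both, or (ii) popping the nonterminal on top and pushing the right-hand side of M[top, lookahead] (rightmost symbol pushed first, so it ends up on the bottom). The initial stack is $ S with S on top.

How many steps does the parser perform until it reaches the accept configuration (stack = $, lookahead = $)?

step 1: stack=$ S  input=b b c c b b c $  — expand S → D b c
step 2: stack=$ c b D  input=b b c c b b c $  — expand D → b b B
step 3: stack=$ c b B b b  input=b b c c b b c $  — match b
step 4: stack=$ c b B b  input=b c c b b c $  — match b
step 5: stack=$ c b B  input=c c b b c $  — expand B → P
step 6: stack=$ c b P  input=c c b b c $  — expand P → c c B b
step 7: stack=$ c b b B c c  input=c c b b c $  — match c
step 8: stack=$ c b b B c  input=c b b c $  — match c
step 9: stack=$ c b b B  input=b b c $  — expand B → epsilon
step 10: stack=$ c b b  input=b b c $  — match b
step 11: stack=$ c b  input=b c $  — match b
step 12: stack=$ c  input=c $  — match c
Accept reached after 12 steps.

12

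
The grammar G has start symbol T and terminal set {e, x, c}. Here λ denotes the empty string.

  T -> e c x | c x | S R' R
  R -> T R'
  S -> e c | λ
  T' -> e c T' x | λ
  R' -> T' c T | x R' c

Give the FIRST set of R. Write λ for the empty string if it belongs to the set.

{c, e, x}

FIRST(S) = {λ, e}
FIRST(T') = {λ, e}
FIRST(R') = {c, e, x}  (via T' c T)
FIRST(T) = {c, e, x}  (via S R' R)
FIRST(R) = {c, e, x}  (via T R')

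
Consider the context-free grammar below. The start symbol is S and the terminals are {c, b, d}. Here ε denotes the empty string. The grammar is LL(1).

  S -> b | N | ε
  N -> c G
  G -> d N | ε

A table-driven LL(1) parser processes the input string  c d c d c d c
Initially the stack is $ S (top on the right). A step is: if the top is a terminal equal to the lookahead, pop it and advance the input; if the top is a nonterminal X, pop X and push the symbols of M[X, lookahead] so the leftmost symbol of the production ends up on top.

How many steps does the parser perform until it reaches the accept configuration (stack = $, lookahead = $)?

step 1: stack=$ S  input=c d c d c d c $  — expand S -> N
step 2: stack=$ N  input=c d c d c d c $  — expand N -> c G
step 3: stack=$ G c  input=c d c d c d c $  — match c
step 4: stack=$ G  input=d c d c d c $  — expand G -> d N
step 5: stack=$ N d  input=d c d c d c $  — match d
step 6: stack=$ N  input=c d c d c $  — expand N -> c G
step 7: stack=$ G c  input=c d c d c $  — match c
step 8: stack=$ G  input=d c d c $  — expand G -> d N
step 9: stack=$ N d  input=d c d c $  — match d
step 10: stack=$ N  input=c d c $  — expand N -> c G
step 11: stack=$ G c  input=c d c $  — match c
step 12: stack=$ G  input=d c $  — expand G -> d N
step 13: stack=$ N d  input=d c $  — match d
step 14: stack=$ N  input=c $  — expand N -> c G
step 15: stack=$ G c  input=c $  — match c
step 16: stack=$ G  input=$  — expand G -> ε
Accept reached after 16 steps.

16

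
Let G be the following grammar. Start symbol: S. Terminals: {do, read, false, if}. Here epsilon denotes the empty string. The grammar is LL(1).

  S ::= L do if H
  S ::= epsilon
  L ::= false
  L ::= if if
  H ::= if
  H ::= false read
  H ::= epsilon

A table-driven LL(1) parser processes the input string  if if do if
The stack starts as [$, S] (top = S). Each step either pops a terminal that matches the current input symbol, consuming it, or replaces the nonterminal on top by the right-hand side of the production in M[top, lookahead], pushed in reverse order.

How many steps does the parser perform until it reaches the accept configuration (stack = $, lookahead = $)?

7

     Stack            Input          Action
  1  $ S              if if do if $  expand S ::= L do if H
  2  $ H if do L      if if do if $  expand L ::= if if
  3  $ H if do if if  if if do if $  match if
  4  $ H if do if     if do if $     match if
  5  $ H if do        do if $        match do
  6  $ H if           if $           match if
  7  $ H              $              expand H ::= epsilon
Accept reached after 7 steps.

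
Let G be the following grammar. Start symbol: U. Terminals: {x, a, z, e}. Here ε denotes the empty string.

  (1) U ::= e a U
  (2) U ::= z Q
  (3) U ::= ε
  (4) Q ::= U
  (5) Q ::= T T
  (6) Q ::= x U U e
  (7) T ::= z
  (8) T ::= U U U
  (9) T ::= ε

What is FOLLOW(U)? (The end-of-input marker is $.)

{$, e, z}

FIRST(U): from U::=e a U we get {e}; from U::=z Q we get {z}; from U::=ε we get {ε}. So FIRST(U) = {ε, e, z}.
FIRST(T): from T::=z we get {z}; from T::=U U U we get {ε, e, z}; from T::=ε we get {ε}. So FIRST(T) = {ε, e, z}.
FIRST(Q): from Q::=U we get {ε, e, z}; from Q::=T T we get {ε, e, z}; from Q::=x U U e we get {x}. So FIRST(Q) = {ε, e, x, z}.
FOLLOW(U) includes $ since U is the start symbol.
FOLLOW(U): in U::=e a U, the suffix after U is empty (adds nothing new); in Q::=U, the suffix after U is empty, so FOLLOW(U) ⊇ FOLLOW(Q) = {$, e, z}; in Q::=x U U e (occurrence 1), U is followed by U e with FIRST {e, z}; in Q::=x U U e (occurrence 2), U is followed by e with FIRST {e}; in T::=U U U (occurrence 1), U is followed by U U with FIRST {ε, e, z}; in T::=U U U (occurrence 1), the suffix after U is nullable, so FOLLOW(U) ⊇ FOLLOW(T) = {$, e, z}; in T::=U U U (occurrence 2), U is followed by U with FIRST {ε, e, z}; in T::=U U U (occurrence 2), the suffix after U is nullable, so FOLLOW(U) ⊇ FOLLOW(T) = {$, e, z}; in T::=U U U (occurrence 3), the suffix after U is empty, so FOLLOW(U) ⊇ FOLLOW(T) = {$, e, z}. Thus FOLLOW(U) = {$, e, z}.
FOLLOW(Q): in U::=z Q, the suffix after Q is empty, so FOLLOW(Q) ⊇ FOLLOW(U) = {$, e, z}. Thus FOLLOW(Q) = {$, e, z}.
FOLLOW(T): in Q::=T T (occurrence 1), T is followed by T with FIRST {ε, e, z}; in Q::=T T (occurrence 1), the suffix after T is nullable, so FOLLOW(T) ⊇ FOLLOW(Q) = {$, e, z}; in Q::=T T (occurrence 2), the suffix after T is empty, so FOLLOW(T) ⊇ FOLLOW(Q) = {$, e, z}. Thus FOLLOW(T) = {$, e, z}.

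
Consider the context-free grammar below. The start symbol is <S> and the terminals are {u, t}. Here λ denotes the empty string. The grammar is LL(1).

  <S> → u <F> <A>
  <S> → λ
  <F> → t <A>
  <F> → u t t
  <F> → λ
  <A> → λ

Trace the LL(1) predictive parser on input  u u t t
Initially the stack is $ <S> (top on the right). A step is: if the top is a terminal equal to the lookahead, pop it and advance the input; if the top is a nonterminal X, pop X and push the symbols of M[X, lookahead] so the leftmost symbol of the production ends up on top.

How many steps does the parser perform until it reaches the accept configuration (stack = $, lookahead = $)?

     Stack        Input      Action
  1  $ <S>        u u t t $  expand <S> → u <F> <A>
  2  $ <A> <F> u  u u t t $  match u
  3  $ <A> <F>    u t t $    expand <F> → u t t
  4  $ <A> t t u  u t t $    match u
  5  $ <A> t t    t t $      match t
  6  $ <A> t      t $        match t
  7  $ <A>        $          expand <A> → λ
Accept reached after 7 steps.

7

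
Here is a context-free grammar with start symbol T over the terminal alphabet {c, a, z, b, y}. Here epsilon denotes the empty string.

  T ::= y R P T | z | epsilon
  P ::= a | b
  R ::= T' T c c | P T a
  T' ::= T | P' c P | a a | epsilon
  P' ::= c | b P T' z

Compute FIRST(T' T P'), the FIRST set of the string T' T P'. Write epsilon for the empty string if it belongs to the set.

FIRST(T): from T::=y R P T we get {y}; from T::=z we get {z}; from T::=epsilon we get {epsilon}. So FIRST(T) = {epsilon, y, z}.
FIRST(P): from P::=a we get {a}; from P::=b we get {b}. So FIRST(P) = {a, b}.
FIRST(P'): from P'::=c we get {c}; from P'::=b P T' z we get {b}. So FIRST(P') = {b, c}.
FIRST(T'): from T'::=T we get {epsilon, y, z}; from T'::=P' c P we get {b, c}; from T'::=a a we get {a}; from T'::=epsilon we get {epsilon}. So FIRST(T') = {epsilon, a, b, c, y, z}.
FIRST(R): from R::=T' T c c we get {a, b, c, y, z}; from R::=P T a we get {a, b}. So FIRST(R) = {a, b, c, y, z}.
FIRST(T' T P'): take FIRST of each symbol in turn, carrying on past any symbol whose FIRST contains epsilon; result {a, b, c, y, z}.

{a, b, c, y, z}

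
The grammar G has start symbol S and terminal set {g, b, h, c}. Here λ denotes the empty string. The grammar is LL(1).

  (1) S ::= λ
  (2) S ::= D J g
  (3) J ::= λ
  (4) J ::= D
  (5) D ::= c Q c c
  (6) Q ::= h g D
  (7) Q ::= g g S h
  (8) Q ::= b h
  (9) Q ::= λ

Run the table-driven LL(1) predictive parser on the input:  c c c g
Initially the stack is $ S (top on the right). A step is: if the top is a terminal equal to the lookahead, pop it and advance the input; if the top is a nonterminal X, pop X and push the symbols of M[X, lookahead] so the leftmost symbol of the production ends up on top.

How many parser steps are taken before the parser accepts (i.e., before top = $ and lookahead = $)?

8

     Stack          Input      Action
  1  $ S            c c c g $  expand S ::= D J g
  2  $ g J D        c c c g $  expand D ::= c Q c c
  3  $ g J c c Q c  c c c g $  match c
  4  $ g J c c Q    c c g $    expand Q ::= λ
  5  $ g J c c      c c g $    match c
  6  $ g J c        c g $      match c
  7  $ g J          g $        expand J ::= λ
  8  $ g            g $        match g
Accept reached after 8 steps.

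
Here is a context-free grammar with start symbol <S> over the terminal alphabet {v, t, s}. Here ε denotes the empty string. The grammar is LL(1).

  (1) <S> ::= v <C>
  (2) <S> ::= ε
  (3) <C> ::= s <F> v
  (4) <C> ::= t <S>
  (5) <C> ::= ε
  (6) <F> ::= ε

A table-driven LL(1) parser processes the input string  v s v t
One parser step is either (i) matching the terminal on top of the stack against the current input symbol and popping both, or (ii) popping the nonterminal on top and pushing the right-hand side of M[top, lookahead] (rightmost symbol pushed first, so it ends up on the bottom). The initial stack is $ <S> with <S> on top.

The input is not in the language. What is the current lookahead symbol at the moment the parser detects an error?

t

step 1: stack=$ <S>  input=v s v t $  — expand <S> ::= v <C>
step 2: stack=$ <C> v  input=v s v t $  — match v
step 3: stack=$ <C>  input=s v t $  — expand <C> ::= s <F> v
step 4: stack=$ v <F> s  input=s v t $  — match s
step 5: stack=$ v <F>  input=v t $  — expand <F> ::= ε
step 6: stack=$ v  input=v t $  — match v
step 7: stack=$  input=t $  — error: stack empty but input remains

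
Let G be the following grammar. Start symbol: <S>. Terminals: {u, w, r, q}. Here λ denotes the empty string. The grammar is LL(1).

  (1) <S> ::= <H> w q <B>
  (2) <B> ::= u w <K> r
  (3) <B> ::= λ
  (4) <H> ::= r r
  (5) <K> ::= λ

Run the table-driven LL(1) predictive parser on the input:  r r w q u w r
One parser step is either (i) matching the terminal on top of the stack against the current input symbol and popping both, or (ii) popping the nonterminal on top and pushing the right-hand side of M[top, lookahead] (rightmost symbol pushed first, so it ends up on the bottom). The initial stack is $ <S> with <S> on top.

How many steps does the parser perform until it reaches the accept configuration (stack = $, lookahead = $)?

11

      Stack          Input            Action
   1  $ <S>          r r w q u w r $  expand <S> ::= <H> w q <B>
   2  $ <B> q w <H>  r r w q u w r $  expand <H> ::= r r
   3  $ <B> q w r r  r r w q u w r $  match r
   4  $ <B> q w r    r w q u w r $    match r
   5  $ <B> q w      w q u w r $      match w
   6  $ <B> q        q u w r $        match q
   7  $ <B>          u w r $          expand <B> ::= u w <K> r
   8  $ r <K> w u    u w r $          match u
   9  $ r <K> w      w r $            match w
  10  $ r <K>        r $              expand <K> ::= λ
  11  $ r            r $              match r
Accept reached after 11 steps.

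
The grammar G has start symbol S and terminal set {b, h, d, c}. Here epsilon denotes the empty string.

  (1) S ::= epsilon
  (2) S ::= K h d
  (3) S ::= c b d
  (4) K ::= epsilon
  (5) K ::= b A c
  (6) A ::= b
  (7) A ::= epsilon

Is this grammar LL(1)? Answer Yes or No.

Yes

FIRST(S) = {epsilon, b, c, h}
FIRST(K) = {epsilon, b}
FIRST(A) = {epsilon, b}
FOLLOW(S) = {$}
FOLLOW(K) = {h}
FOLLOW(A) = {c}
Each cell of M receives at most one production.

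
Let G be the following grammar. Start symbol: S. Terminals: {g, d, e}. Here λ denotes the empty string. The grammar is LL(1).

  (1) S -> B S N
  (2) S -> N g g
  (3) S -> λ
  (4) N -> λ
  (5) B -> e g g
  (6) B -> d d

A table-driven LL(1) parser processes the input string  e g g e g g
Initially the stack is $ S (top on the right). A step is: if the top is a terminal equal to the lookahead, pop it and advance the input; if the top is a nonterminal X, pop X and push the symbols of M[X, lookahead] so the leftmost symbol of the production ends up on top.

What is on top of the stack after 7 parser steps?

e

step 1: stack=$ S  input=e g g e g g $  — expand S -> B S N
step 2: stack=$ N S B  input=e g g e g g $  — expand B -> e g g
step 3: stack=$ N S g g e  input=e g g e g g $  — match e
step 4: stack=$ N S g g  input=g g e g g $  — match g
step 5: stack=$ N S g  input=g e g g $  — match g
step 6: stack=$ N S  input=e g g $  — expand S -> B S N
step 7: stack=$ N N S B  input=e g g $  — expand B -> e g g
Stack after step 7: $ N N S g g e (top = e).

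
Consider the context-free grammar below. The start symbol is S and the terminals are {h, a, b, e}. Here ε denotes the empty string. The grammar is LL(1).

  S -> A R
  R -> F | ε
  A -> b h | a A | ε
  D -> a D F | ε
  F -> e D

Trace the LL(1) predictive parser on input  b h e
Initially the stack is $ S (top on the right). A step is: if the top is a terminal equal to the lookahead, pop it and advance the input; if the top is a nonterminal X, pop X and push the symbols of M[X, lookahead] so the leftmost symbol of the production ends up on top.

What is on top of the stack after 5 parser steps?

F

     Stack    Input    Action
  1  $ S      b h e $  expand S -> A R
  2  $ R A    b h e $  expand A -> b h
  3  $ R h b  b h e $  match b
  4  $ R h    h e $    match h
  5  $ R      e $      expand R -> F
Stack after step 5: $ F (top = F).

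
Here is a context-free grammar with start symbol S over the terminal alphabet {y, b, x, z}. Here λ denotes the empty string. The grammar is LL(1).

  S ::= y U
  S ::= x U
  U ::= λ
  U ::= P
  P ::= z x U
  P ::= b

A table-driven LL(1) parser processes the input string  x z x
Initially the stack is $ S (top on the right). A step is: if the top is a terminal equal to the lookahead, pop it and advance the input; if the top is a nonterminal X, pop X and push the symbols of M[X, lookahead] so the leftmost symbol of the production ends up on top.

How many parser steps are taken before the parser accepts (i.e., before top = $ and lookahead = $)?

step 1: stack=$ S  input=x z x $  — expand S ::= x U
step 2: stack=$ U x  input=x z x $  — match x
step 3: stack=$ U  input=z x $  — expand U ::= P
step 4: stack=$ P  input=z x $  — expand P ::= z x U
step 5: stack=$ U x z  input=z x $  — match z
step 6: stack=$ U x  input=x $  — match x
step 7: stack=$ U  input=$  — expand U ::= λ
Accept reached after 7 steps.

7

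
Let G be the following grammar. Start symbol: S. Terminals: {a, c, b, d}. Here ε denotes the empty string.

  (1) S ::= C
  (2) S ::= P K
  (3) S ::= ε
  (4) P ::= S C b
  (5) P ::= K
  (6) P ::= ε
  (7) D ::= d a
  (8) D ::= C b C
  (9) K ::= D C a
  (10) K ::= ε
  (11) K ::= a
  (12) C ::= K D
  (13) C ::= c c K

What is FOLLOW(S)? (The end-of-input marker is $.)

{$, a, c, d}

FIRST(S): from S::=C we get {a, c, d}; from S::=P K we get {ε, a, c, d}; from S::=ε we get {ε}. So FIRST(S) = {ε, a, c, d}.
FIRST(P): from P::=S C b we get {a, c, d}; from P::=K we get {ε, a, c, d}; from P::=ε we get {ε}. So FIRST(P) = {ε, a, c, d}.
FIRST(D): from D::=d a we get {d}; from D::=C b C we get {a, c, d}. So FIRST(D) = {a, c, d}.
FIRST(K): from K::=D C a we get {a, c, d}; from K::=ε we get {ε}; from K::=a we get {a}. So FIRST(K) = {ε, a, c, d}.
FIRST(C): from C::=K D we get {a, c, d}; from C::=c c K we get {c}. So FIRST(C) = {a, c, d}.
FOLLOW(S) includes $ since S is the start symbol.
FOLLOW(S): in P::=S C b, S is followed by C b with FIRST {a, c, d}. Thus FOLLOW(S) = {$, a, c, d}.
FOLLOW(P): in S::=P K, P is followed by K with FIRST {ε, a, c, d}; in S::=P K, the suffix after P is nullable, so FOLLOW(P) ⊇ FOLLOW(S) = {$, a, c, d}. Thus FOLLOW(P) = {$, a, c, d}.
FOLLOW(D): in K::=D C a, D is followed by C a with FIRST {a, c, d}; in C::=K D, the suffix after D is empty, so FOLLOW(D) ⊇ FOLLOW(C) = {$, a, b, c, d}. Thus FOLLOW(D) = {$, a, b, c, d}.
FOLLOW(C): in S::=C, the suffix after C is empty, so FOLLOW(C) ⊇ FOLLOW(S) = {$, a, c, d}; in P::=S C b, C is followed by b with FIRST {b}; in D::=C b C (occurrence 1), C is followed by b C with FIRST {b}; in D::=C b C (occurrence 2), the suffix after C is empty, so FOLLOW(C) ⊇ FOLLOW(D) = {$, a, b, c, d}; in K::=D C a, C is followed by a with FIRST {a}. Thus FOLLOW(C) = {$, a, b, c, d}.
FOLLOW(K): in S::=P K, the suffix after K is empty, so FOLLOW(K) ⊇ FOLLOW(S) = {$, a, c, d}; in P::=K, the suffix after K is empty, so FOLLOW(K) ⊇ FOLLOW(P) = {$, a, c, d}; in C::=K D, K is followed by D with FIRST {a, c, d}; in C::=c c K, the suffix after K is empty, so FOLLOW(K) ⊇ FOLLOW(C) = {$, a, b, c, d}. Thus FOLLOW(K) = {$, a, b, c, d}.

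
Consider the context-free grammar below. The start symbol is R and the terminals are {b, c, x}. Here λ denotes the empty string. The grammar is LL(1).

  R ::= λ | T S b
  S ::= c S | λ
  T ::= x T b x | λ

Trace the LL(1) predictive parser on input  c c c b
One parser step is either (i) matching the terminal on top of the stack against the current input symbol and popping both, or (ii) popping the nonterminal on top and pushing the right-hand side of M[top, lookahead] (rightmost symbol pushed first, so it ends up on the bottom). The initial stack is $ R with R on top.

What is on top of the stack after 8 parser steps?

step 1: stack=$ R  input=c c c b $  — expand R ::= T S b
step 2: stack=$ b S T  input=c c c b $  — expand T ::= λ
step 3: stack=$ b S  input=c c c b $  — expand S ::= c S
step 4: stack=$ b S c  input=c c c b $  — match c
step 5: stack=$ b S  input=c c b $  — expand S ::= c S
step 6: stack=$ b S c  input=c c b $  — match c
step 7: stack=$ b S  input=c b $  — expand S ::= c S
step 8: stack=$ b S c  input=c b $  — match c
Stack after step 8: $ b S (top = S).

S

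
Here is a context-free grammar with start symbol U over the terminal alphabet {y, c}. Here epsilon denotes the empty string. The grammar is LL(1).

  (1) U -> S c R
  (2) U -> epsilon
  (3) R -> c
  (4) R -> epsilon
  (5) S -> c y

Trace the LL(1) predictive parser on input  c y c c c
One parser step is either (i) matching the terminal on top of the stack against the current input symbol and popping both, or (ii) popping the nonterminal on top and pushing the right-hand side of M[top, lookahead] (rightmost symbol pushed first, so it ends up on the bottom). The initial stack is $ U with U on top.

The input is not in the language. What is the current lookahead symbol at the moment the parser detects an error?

c

     Stack      Input        Action
  1  $ U        c y c c c $  expand U -> S c R
  2  $ R c S    c y c c c $  expand S -> c y
  3  $ R c y c  c y c c c $  match c
  4  $ R c y    y c c c $    match y
  5  $ R c      c c c $      match c
  6  $ R        c c $        expand R -> c
  7  $ c        c c $        match c
  8  $          c $          error: stack empty but input remains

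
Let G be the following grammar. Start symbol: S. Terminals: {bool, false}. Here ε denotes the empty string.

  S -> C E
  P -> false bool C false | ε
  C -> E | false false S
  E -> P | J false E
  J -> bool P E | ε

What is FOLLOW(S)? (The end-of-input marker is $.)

FIRST(P): from P->false bool C false we get {false}; from P->ε we get {ε}. So FIRST(P) = {ε, false}.
FIRST(J): from J->bool P E we get {bool}; from J->ε we get {ε}. So FIRST(J) = {ε, bool}.
FIRST(E): from E->P we get {ε, false}; from E->J false E we get {bool, false}. So FIRST(E) = {ε, bool, false}.
FIRST(C): from C->E we get {ε, bool, false}; from C->false false S we get {false}. So FIRST(C) = {ε, bool, false}.
FIRST(S): from S->C E we get {ε, bool, false}. So FIRST(S) = {ε, bool, false}.
FOLLOW(S) includes $ since S is the start symbol.
FOLLOW(J): in E->J false E, J is followed by false E with FIRST {false}. Thus FOLLOW(J) = {false}.
FOLLOW(S): in C->false false S, the suffix after S is empty, so FOLLOW(S) ⊇ FOLLOW(C) = {$, bool, false}. Thus FOLLOW(S) = {$, bool, false}.
FOLLOW(C): in S->C E, C is followed by E with FIRST {ε, bool, false}; in S->C E, the suffix after C is nullable, so FOLLOW(C) ⊇ FOLLOW(S) = {$, bool, false}; in P->false bool C false, C is followed by false with FIRST {false}. Thus FOLLOW(C) = {$, bool, false}.
FOLLOW(E): in S->C E, the suffix after E is empty, so FOLLOW(E) ⊇ FOLLOW(S) = {$, bool, false}; in C->E, the suffix after E is empty, so FOLLOW(E) ⊇ FOLLOW(C) = {$, bool, false}; in E->J false E, the suffix after E is empty (adds nothing new); in J->bool P E, the suffix after E is empty, so FOLLOW(E) ⊇ FOLLOW(J) = {false}. Thus FOLLOW(E) = {$, bool, false}.
FOLLOW(P): in E->P, the suffix after P is empty, so FOLLOW(P) ⊇ FOLLOW(E) = {$, bool, false}; in J->bool P E, P is followed by E with FIRST {ε, bool, false}; in J->bool P E, the suffix after P is nullable, so FOLLOW(P) ⊇ FOLLOW(J) = {false}. Thus FOLLOW(P) = {$, bool, false}.

{$, bool, false}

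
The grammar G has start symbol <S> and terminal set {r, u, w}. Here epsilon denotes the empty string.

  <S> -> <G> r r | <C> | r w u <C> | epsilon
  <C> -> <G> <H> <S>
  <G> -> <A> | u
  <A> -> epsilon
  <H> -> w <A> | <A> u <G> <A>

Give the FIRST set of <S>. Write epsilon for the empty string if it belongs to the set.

FIRST(<A>): from <A>->epsilon we get {epsilon}. So FIRST(<A>) = {epsilon}.
FIRST(<G>): from <G>-><A> we get {epsilon}; from <G>->u we get {u}. So FIRST(<G>) = {epsilon, u}.
FIRST(<H>): from <H>->w <A> we get {w}; from <H>-><A> u <G> <A> we get {u}. So FIRST(<H>) = {u, w}.
FIRST(<C>): from <C>-><G> <H> <S> we get {u, w}. So FIRST(<C>) = {u, w}.
FIRST(<S>): from <S>-><G> r r we get {r, u}; from <S>-><C> we get {u, w}; from <S>->r w u <C> we get {r}; from <S>->epsilon we get {epsilon}. So FIRST(<S>) = {epsilon, r, u, w}.

{epsilon, r, u, w}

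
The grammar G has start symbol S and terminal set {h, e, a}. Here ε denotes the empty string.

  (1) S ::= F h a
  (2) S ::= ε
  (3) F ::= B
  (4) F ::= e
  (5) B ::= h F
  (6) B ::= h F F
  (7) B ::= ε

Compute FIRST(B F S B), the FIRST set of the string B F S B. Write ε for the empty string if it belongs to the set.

{ε, e, h}

FIRST(B): from B::=h F we get {h}; from B::=h F F we get {h}; from B::=ε we get {ε}. So FIRST(B) = {ε, h}.
FIRST(F): from F::=B we get {ε, h}; from F::=e we get {e}. So FIRST(F) = {ε, e, h}.
FIRST(S): from S::=F h a we get {e, h}; from S::=ε we get {ε}. So FIRST(S) = {ε, e, h}.
FIRST(B F S B): take FIRST of each symbol in turn, carrying on past any symbol whose FIRST contains ε; result {ε, e, h}.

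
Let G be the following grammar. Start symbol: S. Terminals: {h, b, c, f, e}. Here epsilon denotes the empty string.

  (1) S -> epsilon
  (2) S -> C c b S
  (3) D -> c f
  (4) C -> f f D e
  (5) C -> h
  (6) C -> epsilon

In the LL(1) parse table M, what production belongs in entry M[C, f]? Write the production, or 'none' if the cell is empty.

C -> f f D e

FIRST(D) = {c}
FIRST(C) = {epsilon, f, h}
FIRST(S) = {epsilon, c, f, h}  (via C c b S)
FOLLOW(S) includes $ since S is the start symbol.
FOLLOW(C): in S->C c b S, C is followed by c b S with FIRST {c}. Thus FOLLOW(C) = {c}.
For C -> f f D e: FIRST(f f D e) = {f}, so it goes in M[C, t] for t ∈ {f}.
For C -> h: FIRST(h) = {h}, so it goes in M[C, t] for t ∈ {h}.
For C -> epsilon: FIRST(epsilon) = {epsilon}, so it goes in M[C, t] for t ∈ {}; since epsilon ∈ FIRST, also for every t ∈ FOLLOW(C) = {c}.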